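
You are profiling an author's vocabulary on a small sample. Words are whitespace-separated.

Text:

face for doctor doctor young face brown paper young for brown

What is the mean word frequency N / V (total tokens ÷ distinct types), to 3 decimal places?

1.833

N = 11 tokens, V = 6 types.
Mean frequency = N / V = 11 / 6 = 1.833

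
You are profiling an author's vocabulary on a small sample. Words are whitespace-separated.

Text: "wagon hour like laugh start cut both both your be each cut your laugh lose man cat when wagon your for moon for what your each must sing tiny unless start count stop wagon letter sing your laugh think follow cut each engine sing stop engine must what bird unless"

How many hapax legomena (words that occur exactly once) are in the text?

Frequencies: your:5, wagon:3, laugh:3, cut:3, each:3, sing:3, start:2, both:2, for:2, what:2, must:2, unless:2, stop:2, engine:2, hour:1, like:1, be:1, lose:1, man:1, cat:1, … (8 more, each freq 1)
Hapax (freq=1): be, bird, cat, count, follow, hour, letter, like, lose, man, moon, think, tiny, when

14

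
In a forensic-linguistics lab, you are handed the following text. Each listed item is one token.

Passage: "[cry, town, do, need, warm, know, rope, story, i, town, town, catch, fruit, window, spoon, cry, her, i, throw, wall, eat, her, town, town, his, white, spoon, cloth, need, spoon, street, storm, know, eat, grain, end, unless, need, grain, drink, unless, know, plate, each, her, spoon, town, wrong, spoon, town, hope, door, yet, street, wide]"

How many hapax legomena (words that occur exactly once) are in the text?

Frequencies: town:7, spoon:5, need:3, know:3, her:3, cry:2, i:2, eat:2, street:2, grain:2, unless:2, do:1, warm:1, rope:1, story:1, catch:1, fruit:1, window:1, throw:1, wall:1, … (13 more, each freq 1)
Hapax (freq=1): catch, cloth, do, door, drink, each, end, fruit, his, hope, plate, rope, storm, story, throw, wall, warm, white, wide, window, wrong, yet

22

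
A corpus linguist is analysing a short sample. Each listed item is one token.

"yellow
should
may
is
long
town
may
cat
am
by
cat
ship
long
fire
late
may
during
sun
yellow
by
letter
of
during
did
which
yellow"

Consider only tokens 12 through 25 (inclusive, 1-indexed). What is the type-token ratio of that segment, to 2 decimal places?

Segment tokens 12–25: ship, long, fire, late, may, during, sun, yellow, by, letter, of, during, did, which
Segment N = 14, segment V = 13.
TTR = 13 / 14 = 0.93

0.93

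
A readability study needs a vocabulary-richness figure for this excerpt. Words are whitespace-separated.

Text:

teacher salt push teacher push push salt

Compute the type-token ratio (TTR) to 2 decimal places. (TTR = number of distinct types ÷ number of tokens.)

0.43

N = 7 tokens, V = 3 types.
TTR = V / N = 3 / 7 = 0.43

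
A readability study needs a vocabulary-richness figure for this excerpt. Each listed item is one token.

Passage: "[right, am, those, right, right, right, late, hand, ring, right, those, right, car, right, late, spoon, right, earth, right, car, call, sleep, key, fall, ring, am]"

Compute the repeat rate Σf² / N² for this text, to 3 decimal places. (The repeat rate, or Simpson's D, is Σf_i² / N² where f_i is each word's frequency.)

Frequencies: right:9, am:2, those:2, late:2, ring:2, car:2, hand:1, spoon:1, earth:1, call:1, sleep:1, key:1, fall:1
Σf² = 108; N² = 676
Repeat rate = 108 / 676 = 0.160

0.160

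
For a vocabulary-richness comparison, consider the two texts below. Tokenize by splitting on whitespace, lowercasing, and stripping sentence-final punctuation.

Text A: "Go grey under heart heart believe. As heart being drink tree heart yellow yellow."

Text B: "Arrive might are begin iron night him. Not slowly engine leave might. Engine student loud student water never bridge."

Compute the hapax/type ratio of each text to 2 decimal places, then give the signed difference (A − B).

-0.01

A: hapax=8, V=10, ratio=0.80
B: hapax=13, V=16, ratio=0.81
Difference = 0.80 − 0.81 = -0.01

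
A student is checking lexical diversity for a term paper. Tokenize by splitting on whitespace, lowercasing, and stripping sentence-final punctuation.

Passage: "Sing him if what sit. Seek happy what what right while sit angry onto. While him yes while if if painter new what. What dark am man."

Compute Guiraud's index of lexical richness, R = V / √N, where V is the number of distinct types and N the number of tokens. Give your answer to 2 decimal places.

3.27

N = 27, V = 17.
√N = 5.196152
R = 17 / 5.196152 = 3.27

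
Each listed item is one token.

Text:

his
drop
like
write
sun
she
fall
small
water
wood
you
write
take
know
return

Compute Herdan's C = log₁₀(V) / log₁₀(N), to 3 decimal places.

0.975

N = 15, V = 14.
log₁₀(V) = 1.146128, log₁₀(N) = 1.176091
C = 1.146128 / 1.176091 = 0.975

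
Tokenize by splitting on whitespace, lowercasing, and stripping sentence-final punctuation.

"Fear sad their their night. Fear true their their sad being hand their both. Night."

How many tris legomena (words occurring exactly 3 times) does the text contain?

0

Frequencies: their:5, fear:2, sad:2, night:2, true:1, being:1, hand:1, both:1
Words with frequency 3: (none)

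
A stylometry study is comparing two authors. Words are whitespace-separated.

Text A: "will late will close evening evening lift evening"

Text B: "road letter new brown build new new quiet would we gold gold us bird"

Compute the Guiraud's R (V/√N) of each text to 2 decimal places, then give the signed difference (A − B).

-1.17

A: V=5, N=8, R=1.77
B: V=11, N=14, R=2.94
Difference = 1.77 − 2.94 = -1.17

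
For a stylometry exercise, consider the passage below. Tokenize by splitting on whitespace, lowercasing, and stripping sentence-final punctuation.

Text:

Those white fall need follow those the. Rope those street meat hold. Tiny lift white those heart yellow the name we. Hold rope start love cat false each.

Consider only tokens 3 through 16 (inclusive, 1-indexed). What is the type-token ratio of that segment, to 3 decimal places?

Segment tokens 3–16: fall, need, follow, those, the, rope, those, street, meat, hold, tiny, lift, white, those
Segment N = 14, segment V = 12.
TTR = 12 / 14 = 0.857

0.857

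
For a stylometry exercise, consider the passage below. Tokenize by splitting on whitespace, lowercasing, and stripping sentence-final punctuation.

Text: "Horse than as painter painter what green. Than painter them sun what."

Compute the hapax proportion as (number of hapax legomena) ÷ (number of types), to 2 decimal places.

Frequencies: painter:3, than:2, what:2, horse:1, as:1, green:1, them:1, sun:1
Hapax count = 5; type count = 8.
Ratio = 5 / 8 = 0.63

0.63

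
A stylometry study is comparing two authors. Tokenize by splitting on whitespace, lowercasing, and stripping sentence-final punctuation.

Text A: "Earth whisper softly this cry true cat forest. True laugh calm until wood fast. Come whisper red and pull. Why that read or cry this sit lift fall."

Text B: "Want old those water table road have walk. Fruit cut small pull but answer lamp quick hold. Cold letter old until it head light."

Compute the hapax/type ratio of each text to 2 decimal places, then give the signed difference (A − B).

A: hapax=20, V=24, ratio=0.83
B: hapax=22, V=23, ratio=0.96
Difference = 0.83 − 0.96 = -0.13

-0.13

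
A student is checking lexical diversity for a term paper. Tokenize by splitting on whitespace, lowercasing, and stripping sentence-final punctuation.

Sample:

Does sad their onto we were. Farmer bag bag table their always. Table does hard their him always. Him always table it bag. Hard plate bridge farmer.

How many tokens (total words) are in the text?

27

Tokens: does, sad, their, onto, we, were, farmer, bag, bag, table, their, always, table, does, hard, their, him, always, him, always, table, it, bag, hard, plate, bridge, farmer
N = 27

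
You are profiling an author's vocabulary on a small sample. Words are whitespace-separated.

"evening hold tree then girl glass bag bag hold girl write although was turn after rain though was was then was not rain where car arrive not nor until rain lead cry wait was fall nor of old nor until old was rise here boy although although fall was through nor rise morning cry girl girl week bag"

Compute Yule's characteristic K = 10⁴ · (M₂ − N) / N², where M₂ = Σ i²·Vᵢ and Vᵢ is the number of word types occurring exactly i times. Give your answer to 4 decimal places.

297.2652

Frequencies: was:7, girl:4, nor:4, bag:3, although:3, rain:3, hold:2, then:2, not:2, until:2, cry:2, fall:2, old:2, rise:2, evening:1, tree:1, glass:1, write:1, turn:1, after:1, … (12 more, each freq 1)
N = 58. Frequency spectrum: V_1=18, V_2=8, V_3=3, V_4=2, V_7=1
M₂ = 1²·18 + 2²·8 + 3²·3 + 4²·2 + 7²·1 = 158
K = 10000 × (158 − 58) / 58² = 297.2652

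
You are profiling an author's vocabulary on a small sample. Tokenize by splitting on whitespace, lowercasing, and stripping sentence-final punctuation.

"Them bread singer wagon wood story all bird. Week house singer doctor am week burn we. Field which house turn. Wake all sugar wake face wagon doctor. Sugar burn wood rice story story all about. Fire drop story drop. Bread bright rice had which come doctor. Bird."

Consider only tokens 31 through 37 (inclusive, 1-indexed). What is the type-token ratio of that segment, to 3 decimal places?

0.857

Segment tokens 31–37: rice, story, story, all, about, fire, drop
Segment N = 7, segment V = 6.
TTR = 6 / 7 = 0.857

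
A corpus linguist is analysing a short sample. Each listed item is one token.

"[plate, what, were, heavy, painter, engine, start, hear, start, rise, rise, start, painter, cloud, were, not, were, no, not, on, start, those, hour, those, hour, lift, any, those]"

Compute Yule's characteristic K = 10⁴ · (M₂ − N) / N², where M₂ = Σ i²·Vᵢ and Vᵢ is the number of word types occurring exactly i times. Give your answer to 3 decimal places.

Frequencies: start:4, were:3, those:3, painter:2, rise:2, not:2, hour:2, plate:1, what:1, heavy:1, engine:1, hear:1, cloud:1, no:1, on:1, lift:1, any:1
N = 28. Frequency spectrum: V_1=10, V_2=4, V_3=2, V_4=1
M₂ = 1²·10 + 2²·4 + 3²·2 + 4²·1 = 60
K = 10000 × (60 − 28) / 28² = 408.163

408.163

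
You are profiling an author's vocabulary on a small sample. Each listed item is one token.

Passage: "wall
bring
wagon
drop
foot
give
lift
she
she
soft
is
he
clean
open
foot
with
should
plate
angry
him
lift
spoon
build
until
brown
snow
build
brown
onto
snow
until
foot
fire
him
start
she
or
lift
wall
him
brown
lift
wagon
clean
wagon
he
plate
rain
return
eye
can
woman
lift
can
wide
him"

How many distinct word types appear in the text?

33

Distinct types: {angry, bring, brown, build, can, clean, drop, eye, fire, foot, give, he, him, is, lift, onto, open, or, plate, rain, return, she, should, snow, soft, spoon, start, until, wagon, wall, wide, with, woman}
V = 33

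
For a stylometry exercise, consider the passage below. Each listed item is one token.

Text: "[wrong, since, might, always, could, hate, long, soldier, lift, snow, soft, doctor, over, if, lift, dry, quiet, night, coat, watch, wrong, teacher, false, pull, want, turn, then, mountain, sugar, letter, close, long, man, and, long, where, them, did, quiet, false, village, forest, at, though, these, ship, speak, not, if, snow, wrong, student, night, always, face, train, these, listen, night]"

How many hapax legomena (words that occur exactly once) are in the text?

36

Frequencies: wrong:3, long:3, night:3, always:2, lift:2, snow:2, if:2, quiet:2, false:2, these:2, since:1, might:1, could:1, hate:1, soldier:1, soft:1, doctor:1, over:1, dry:1, coat:1, … (26 more, each freq 1)
Hapax (freq=1): and, at, close, coat, could, did, doctor, dry, face, forest, hate, letter, listen, man, might, mountain, not, over, pull, ship, since, soft, soldier, speak, student, sugar, teacher, them, then, though, train, turn, village, want, watch, where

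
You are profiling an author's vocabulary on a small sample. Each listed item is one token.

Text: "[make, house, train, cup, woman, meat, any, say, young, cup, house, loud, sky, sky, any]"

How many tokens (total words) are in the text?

15

Tokens: make, house, train, cup, woman, meat, any, say, young, cup, house, loud, sky, sky, any
N = 15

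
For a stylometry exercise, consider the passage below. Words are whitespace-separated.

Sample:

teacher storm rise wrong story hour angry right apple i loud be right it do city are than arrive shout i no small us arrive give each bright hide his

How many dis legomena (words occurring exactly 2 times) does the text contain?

Frequencies: right:2, i:2, arrive:2, teacher:1, storm:1, rise:1, wrong:1, story:1, hour:1, angry:1, apple:1, loud:1, be:1, it:1, do:1, city:1, are:1, than:1, shout:1, no:1, … (7 more, each freq 1)
Words with frequency 2: arrive, i, right

3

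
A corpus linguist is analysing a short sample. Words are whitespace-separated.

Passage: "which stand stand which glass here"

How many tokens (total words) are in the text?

Tokens: which, stand, stand, which, glass, here
N = 6

6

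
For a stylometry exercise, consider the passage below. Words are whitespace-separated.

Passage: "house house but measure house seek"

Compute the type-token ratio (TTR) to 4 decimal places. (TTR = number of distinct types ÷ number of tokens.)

N = 6 tokens, V = 4 types.
TTR = V / N = 4 / 6 = 0.6667

0.6667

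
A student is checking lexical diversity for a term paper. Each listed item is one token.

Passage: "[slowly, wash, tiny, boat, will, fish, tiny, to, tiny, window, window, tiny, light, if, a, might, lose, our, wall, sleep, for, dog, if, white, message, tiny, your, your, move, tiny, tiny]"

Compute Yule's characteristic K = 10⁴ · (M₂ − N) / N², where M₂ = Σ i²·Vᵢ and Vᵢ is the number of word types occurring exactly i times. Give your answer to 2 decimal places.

499.48

Frequencies: tiny:7, window:2, if:2, your:2, slowly:1, wash:1, boat:1, will:1, fish:1, to:1, light:1, a:1, might:1, lose:1, our:1, wall:1, sleep:1, for:1, dog:1, white:1, … (2 more, each freq 1)
N = 31. Frequency spectrum: V_1=18, V_2=3, V_7=1
M₂ = 1²·18 + 2²·3 + 7²·1 = 79
K = 10000 × (79 − 31) / 31² = 499.48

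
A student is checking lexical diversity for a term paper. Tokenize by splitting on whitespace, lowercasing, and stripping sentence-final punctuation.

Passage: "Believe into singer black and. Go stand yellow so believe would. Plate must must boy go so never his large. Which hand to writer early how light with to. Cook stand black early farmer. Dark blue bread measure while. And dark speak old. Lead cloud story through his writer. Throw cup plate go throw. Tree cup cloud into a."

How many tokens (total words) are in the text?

Tokens: believe, into, singer, black, and, go, stand, yellow, so, believe, would, plate, must, must, boy, go, so, never, his, large, which, hand, to, writer, early, how, light, with, to, cook, stand, black, early, farmer, dark, blue, bread, measure, while, and, dark, speak, old, lead, cloud, story, through, his, writer, throw, cup, plate, go, throw, tree, cup, cloud, into, a
N = 59

59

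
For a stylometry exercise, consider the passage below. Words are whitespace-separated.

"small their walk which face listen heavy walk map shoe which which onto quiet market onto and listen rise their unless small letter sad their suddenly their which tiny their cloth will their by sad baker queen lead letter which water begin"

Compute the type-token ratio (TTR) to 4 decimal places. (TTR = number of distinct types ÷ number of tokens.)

0.6429

N = 42 tokens, V = 27 types.
TTR = V / N = 27 / 42 = 0.6429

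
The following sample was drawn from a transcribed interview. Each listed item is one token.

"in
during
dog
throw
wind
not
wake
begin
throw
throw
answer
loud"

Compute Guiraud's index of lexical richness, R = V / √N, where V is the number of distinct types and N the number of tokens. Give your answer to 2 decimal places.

2.89

N = 12, V = 10.
√N = 3.464102
R = 10 / 3.464102 = 2.89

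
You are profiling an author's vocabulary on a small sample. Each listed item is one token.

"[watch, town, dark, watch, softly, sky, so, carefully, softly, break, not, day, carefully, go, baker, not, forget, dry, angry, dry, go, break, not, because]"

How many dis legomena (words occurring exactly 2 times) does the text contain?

6

Frequencies: not:3, watch:2, softly:2, carefully:2, break:2, go:2, dry:2, town:1, dark:1, sky:1, so:1, day:1, baker:1, forget:1, angry:1, because:1
Words with frequency 2: break, carefully, dry, go, softly, watch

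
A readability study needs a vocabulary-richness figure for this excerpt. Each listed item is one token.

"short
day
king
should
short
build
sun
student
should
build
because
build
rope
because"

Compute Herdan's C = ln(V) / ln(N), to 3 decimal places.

0.833

N = 14, V = 9.
ln(V) = 2.197225, ln(N) = 2.639057
C = 2.197225 / 2.639057 = 0.833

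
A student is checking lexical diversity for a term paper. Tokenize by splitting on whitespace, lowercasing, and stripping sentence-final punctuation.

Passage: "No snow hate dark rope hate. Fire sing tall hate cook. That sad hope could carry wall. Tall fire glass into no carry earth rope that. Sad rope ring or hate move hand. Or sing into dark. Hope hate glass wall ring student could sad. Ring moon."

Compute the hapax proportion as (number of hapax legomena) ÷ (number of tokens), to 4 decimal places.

Frequencies: hate:5, rope:3, sad:3, ring:3, no:2, dark:2, fire:2, sing:2, tall:2, that:2, hope:2, could:2, carry:2, wall:2, glass:2, into:2, or:2, snow:1, cook:1, earth:1, … (4 more, each freq 1)
Hapax count = 7; token count = 47.
Ratio = 7 / 47 = 0.1489

0.1489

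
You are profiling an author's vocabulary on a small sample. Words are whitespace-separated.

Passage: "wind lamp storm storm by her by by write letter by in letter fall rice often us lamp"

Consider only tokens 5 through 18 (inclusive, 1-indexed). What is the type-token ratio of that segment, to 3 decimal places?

Segment tokens 5–18: by, her, by, by, write, letter, by, in, letter, fall, rice, often, us, lamp
Segment N = 14, segment V = 10.
TTR = 10 / 14 = 0.714

0.714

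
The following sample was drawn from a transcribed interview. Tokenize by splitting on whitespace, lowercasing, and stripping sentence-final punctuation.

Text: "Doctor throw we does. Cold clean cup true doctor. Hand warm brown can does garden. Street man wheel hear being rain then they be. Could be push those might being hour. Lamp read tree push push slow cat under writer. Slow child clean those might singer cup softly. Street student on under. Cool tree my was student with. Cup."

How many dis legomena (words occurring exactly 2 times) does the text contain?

Frequencies: cup:3, push:3, doctor:2, does:2, clean:2, street:2, being:2, be:2, those:2, might:2, tree:2, slow:2, under:2, student:2, throw:1, we:1, cold:1, true:1, hand:1, warm:1, … (23 more, each freq 1)
Words with frequency 2: be, being, clean, doctor, does, might, slow, street, student, those, tree, under

12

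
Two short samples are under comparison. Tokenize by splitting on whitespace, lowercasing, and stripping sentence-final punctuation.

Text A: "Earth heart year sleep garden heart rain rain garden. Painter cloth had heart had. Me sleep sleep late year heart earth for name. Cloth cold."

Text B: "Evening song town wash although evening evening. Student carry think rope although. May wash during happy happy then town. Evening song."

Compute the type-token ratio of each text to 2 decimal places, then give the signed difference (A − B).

-0.06

TTR(A) = 14/25 = 0.56
TTR(B) = 13/21 = 0.62
Difference = 0.56 − 0.62 = -0.06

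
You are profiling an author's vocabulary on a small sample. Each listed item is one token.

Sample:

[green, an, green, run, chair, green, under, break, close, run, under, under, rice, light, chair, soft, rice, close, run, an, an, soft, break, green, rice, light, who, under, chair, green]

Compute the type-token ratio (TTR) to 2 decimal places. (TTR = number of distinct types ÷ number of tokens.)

N = 30 tokens, V = 11 types.
TTR = V / N = 11 / 30 = 0.37

0.37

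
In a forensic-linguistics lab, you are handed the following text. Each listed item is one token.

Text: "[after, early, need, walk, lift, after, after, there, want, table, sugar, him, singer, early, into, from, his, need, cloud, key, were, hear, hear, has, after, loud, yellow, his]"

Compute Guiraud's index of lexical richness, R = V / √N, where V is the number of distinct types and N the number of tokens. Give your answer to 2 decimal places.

N = 28, V = 21.
√N = 5.291503
R = 21 / 5.291503 = 3.97

3.97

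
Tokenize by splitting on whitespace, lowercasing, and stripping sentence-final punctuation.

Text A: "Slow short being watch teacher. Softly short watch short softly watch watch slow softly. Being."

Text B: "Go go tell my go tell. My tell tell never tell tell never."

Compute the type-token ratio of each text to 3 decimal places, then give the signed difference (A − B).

TTR(A) = 6/15 = 0.400
TTR(B) = 4/13 = 0.308
Difference = 0.400 − 0.308 = 0.092

0.092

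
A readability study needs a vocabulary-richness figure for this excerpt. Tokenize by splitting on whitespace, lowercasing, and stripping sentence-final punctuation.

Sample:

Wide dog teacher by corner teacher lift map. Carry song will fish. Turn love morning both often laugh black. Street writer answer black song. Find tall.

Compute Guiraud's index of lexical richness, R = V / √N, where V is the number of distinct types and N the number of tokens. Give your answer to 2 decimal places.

N = 26, V = 23.
√N = 5.099020
R = 23 / 5.099020 = 4.51

4.51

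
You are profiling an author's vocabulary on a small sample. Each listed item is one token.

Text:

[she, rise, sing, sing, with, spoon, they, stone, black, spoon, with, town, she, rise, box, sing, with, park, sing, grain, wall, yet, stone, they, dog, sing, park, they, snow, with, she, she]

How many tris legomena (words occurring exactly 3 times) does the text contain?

Frequencies: sing:5, she:4, with:4, they:3, rise:2, spoon:2, stone:2, park:2, black:1, town:1, box:1, grain:1, wall:1, yet:1, dog:1, snow:1
Words with frequency 3: they

1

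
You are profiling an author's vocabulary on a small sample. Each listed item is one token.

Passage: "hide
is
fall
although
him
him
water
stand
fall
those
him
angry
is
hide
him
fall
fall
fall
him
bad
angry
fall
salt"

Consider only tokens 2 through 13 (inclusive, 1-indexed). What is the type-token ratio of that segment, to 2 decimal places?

0.67

Segment tokens 2–13: is, fall, although, him, him, water, stand, fall, those, him, angry, is
Segment N = 12, segment V = 8.
TTR = 8 / 12 = 0.67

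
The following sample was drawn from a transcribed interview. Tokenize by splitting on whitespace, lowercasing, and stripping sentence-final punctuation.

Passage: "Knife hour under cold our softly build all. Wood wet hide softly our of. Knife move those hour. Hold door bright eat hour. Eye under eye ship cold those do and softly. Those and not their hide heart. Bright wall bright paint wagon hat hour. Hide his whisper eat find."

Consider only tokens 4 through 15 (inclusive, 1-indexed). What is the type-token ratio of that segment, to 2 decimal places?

0.83

Segment tokens 4–15: cold, our, softly, build, all, wood, wet, hide, softly, our, of, knife
Segment N = 12, segment V = 10.
TTR = 10 / 12 = 0.83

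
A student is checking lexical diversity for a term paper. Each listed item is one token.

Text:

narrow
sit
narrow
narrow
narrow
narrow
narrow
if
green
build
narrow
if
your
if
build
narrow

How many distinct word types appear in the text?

6

Distinct types: {build, green, if, narrow, sit, your}
V = 6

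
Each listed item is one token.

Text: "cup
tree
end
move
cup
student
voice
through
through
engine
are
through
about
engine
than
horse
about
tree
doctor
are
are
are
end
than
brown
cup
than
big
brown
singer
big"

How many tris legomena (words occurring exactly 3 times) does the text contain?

Frequencies: are:4, cup:3, through:3, than:3, tree:2, end:2, engine:2, about:2, brown:2, big:2, move:1, student:1, voice:1, horse:1, doctor:1, singer:1
Words with frequency 3: cup, than, through

3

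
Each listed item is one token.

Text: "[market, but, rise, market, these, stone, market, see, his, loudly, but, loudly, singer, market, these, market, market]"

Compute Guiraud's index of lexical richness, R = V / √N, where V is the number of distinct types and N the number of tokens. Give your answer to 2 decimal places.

N = 17, V = 9.
√N = 4.123106
R = 9 / 4.123106 = 2.18

2.18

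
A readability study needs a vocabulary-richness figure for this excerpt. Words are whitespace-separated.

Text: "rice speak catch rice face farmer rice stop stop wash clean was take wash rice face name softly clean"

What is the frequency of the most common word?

4

Frequencies: rice:4, face:2, stop:2, wash:2, clean:2, speak:1, catch:1, farmer:1, was:1, take:1, name:1, softly:1
Most common: 'rice' with frequency 4.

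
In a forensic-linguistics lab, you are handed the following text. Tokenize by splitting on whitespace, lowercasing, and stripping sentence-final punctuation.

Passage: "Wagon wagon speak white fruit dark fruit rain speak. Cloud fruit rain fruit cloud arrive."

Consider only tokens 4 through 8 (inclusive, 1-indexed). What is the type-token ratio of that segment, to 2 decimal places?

Segment tokens 4–8: white, fruit, dark, fruit, rain
Segment N = 5, segment V = 4.
TTR = 4 / 5 = 0.80

0.80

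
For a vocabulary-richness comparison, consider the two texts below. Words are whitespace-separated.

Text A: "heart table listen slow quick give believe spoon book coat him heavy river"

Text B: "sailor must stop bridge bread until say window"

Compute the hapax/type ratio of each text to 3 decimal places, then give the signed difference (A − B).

0.000

A: hapax=13, V=13, ratio=1.000
B: hapax=8, V=8, ratio=1.000
Difference = 1.000 − 1.000 = 0.000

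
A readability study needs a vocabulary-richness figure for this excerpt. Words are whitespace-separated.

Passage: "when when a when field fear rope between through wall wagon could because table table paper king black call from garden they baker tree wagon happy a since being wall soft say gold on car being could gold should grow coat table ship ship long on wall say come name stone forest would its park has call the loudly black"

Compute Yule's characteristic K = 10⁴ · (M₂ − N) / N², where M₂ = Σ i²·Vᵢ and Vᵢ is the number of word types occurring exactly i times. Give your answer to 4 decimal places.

105.5556

Frequencies: when:3, wall:3, table:3, a:2, wagon:2, could:2, black:2, call:2, being:2, say:2, gold:2, on:2, ship:2, field:1, fear:1, rope:1, between:1, through:1, because:1, paper:1, … (24 more, each freq 1)
N = 60. Frequency spectrum: V_1=31, V_2=10, V_3=3
M₂ = 1²·31 + 2²·10 + 3²·3 = 98
K = 10000 × (98 − 60) / 60² = 105.5556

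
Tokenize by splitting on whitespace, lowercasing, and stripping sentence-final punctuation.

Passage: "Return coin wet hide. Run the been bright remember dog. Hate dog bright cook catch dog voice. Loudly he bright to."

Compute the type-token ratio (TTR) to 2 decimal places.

0.81

N = 21 tokens, V = 17 types.
TTR = V / N = 17 / 21 = 0.81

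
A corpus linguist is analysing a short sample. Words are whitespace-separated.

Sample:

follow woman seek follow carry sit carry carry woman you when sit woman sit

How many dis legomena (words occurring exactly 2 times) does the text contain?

Frequencies: woman:3, carry:3, sit:3, follow:2, seek:1, you:1, when:1
Words with frequency 2: follow

1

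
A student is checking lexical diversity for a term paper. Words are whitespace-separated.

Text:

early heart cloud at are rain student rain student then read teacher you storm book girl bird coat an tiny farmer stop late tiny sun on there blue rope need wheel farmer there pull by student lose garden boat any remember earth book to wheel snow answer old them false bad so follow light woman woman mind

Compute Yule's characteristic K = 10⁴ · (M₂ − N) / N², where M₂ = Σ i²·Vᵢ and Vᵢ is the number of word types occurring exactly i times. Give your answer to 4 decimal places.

61.5574

Frequencies: student:3, rain:2, book:2, tiny:2, farmer:2, there:2, wheel:2, woman:2, early:1, heart:1, cloud:1, at:1, are:1, then:1, read:1, teacher:1, you:1, storm:1, girl:1, bird:1, … (28 more, each freq 1)
N = 57. Frequency spectrum: V_1=40, V_2=7, V_3=1
M₂ = 1²·40 + 2²·7 + 3²·1 = 77
K = 10000 × (77 − 57) / 57² = 61.5574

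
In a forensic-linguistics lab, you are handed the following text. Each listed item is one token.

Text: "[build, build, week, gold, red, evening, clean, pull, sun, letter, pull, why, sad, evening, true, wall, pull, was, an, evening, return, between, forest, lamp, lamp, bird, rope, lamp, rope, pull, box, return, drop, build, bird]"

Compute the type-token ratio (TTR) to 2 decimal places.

N = 35 tokens, V = 23 types.
TTR = V / N = 23 / 35 = 0.66

0.66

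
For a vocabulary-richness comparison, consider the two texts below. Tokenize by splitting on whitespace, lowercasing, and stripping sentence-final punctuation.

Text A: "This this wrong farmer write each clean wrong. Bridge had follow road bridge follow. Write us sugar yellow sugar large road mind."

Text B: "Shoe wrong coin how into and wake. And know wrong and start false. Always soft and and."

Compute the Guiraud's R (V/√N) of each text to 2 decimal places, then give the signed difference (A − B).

A: V=15, N=22, R=3.20
B: V=12, N=17, R=2.91
Difference = 3.20 − 2.91 = 0.29

0.29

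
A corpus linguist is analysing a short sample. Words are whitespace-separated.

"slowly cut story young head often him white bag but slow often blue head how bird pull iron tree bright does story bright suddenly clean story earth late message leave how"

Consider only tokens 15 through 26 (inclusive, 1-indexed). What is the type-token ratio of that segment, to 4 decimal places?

Segment tokens 15–26: how, bird, pull, iron, tree, bright, does, story, bright, suddenly, clean, story
Segment N = 12, segment V = 10.
TTR = 10 / 12 = 0.8333

0.8333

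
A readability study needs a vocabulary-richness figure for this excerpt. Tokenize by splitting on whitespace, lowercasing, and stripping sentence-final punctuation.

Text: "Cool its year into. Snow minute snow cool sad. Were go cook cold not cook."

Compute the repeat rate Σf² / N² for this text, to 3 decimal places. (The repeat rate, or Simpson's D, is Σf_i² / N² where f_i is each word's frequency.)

Frequencies: cool:2, snow:2, cook:2, its:1, year:1, into:1, minute:1, sad:1, were:1, go:1, cold:1, not:1
Σf² = 21; N² = 225
Repeat rate = 21 / 225 = 0.093

0.093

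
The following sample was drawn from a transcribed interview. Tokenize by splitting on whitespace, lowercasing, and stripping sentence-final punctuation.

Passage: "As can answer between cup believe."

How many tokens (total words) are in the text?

Tokens: as, can, answer, between, cup, believe
N = 6

6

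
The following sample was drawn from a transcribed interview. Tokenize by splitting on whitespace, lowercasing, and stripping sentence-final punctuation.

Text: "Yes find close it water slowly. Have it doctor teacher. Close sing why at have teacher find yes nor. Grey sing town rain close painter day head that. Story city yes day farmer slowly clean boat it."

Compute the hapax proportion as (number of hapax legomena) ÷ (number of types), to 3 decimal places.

0.640

Frequencies: yes:3, close:3, it:3, find:2, slowly:2, have:2, teacher:2, sing:2, day:2, water:1, doctor:1, why:1, at:1, nor:1, grey:1, town:1, rain:1, painter:1, head:1, that:1, … (5 more, each freq 1)
Hapax count = 16; type count = 25.
Ratio = 16 / 25 = 0.640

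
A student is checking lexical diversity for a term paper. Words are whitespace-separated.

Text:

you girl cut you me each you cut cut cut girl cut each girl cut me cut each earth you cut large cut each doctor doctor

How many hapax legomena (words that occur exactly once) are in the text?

Frequencies: cut:9, you:4, each:4, girl:3, me:2, doctor:2, earth:1, large:1
Hapax (freq=1): earth, large

2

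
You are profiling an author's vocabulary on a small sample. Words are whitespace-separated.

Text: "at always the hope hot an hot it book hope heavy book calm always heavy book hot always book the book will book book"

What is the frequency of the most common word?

7

Frequencies: book:7, always:3, hot:3, the:2, hope:2, heavy:2, at:1, an:1, it:1, calm:1, will:1
Most common: 'book' with frequency 7.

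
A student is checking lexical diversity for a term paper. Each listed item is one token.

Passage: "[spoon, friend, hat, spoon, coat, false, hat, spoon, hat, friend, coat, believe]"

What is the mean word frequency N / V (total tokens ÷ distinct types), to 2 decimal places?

N = 12 tokens, V = 6 types.
Mean frequency = N / V = 12 / 6 = 2.00

2.00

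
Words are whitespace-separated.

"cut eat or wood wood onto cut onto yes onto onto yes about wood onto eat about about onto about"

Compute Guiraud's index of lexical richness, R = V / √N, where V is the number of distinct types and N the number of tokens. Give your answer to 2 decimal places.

1.57

N = 20, V = 7.
√N = 4.472136
R = 7 / 4.472136 = 1.57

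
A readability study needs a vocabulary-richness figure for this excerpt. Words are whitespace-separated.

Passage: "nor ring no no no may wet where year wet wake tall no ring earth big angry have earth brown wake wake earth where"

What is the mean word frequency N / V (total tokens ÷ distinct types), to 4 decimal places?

N = 24 tokens, V = 14 types.
Mean frequency = N / V = 24 / 14 = 1.7143

1.7143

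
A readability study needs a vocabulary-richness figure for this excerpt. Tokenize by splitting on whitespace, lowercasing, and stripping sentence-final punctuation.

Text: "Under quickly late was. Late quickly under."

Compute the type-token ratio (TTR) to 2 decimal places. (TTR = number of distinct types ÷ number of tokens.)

N = 7 tokens, V = 4 types.
TTR = V / N = 4 / 7 = 0.57

0.57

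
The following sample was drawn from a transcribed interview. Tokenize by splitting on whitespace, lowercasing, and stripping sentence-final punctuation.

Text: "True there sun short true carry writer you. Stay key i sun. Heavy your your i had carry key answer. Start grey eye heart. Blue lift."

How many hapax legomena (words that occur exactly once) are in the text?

14

Frequencies: true:2, sun:2, carry:2, key:2, i:2, your:2, there:1, short:1, writer:1, you:1, stay:1, heavy:1, had:1, answer:1, start:1, grey:1, eye:1, heart:1, blue:1, lift:1
Hapax (freq=1): answer, blue, eye, grey, had, heart, heavy, lift, short, start, stay, there, writer, you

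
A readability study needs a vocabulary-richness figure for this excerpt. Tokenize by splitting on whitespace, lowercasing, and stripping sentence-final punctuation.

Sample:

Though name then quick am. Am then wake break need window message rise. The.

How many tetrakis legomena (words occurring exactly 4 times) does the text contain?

0

Frequencies: then:2, am:2, though:1, name:1, quick:1, wake:1, break:1, need:1, window:1, message:1, rise:1, the:1
Words with frequency 4: (none)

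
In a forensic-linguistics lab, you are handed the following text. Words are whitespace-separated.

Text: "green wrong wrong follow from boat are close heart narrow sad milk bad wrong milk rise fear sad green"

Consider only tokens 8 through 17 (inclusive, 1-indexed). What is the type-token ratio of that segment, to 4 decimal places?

0.9000

Segment tokens 8–17: close, heart, narrow, sad, milk, bad, wrong, milk, rise, fear
Segment N = 10, segment V = 9.
TTR = 9 / 10 = 0.9000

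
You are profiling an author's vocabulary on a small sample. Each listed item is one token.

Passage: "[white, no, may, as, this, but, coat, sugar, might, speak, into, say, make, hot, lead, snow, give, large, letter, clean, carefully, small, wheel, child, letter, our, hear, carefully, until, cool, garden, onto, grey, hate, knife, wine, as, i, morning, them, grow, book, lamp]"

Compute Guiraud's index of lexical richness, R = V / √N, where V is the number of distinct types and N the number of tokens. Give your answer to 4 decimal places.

6.0999

N = 43, V = 40.
√N = 6.557439
R = 40 / 6.557439 = 6.0999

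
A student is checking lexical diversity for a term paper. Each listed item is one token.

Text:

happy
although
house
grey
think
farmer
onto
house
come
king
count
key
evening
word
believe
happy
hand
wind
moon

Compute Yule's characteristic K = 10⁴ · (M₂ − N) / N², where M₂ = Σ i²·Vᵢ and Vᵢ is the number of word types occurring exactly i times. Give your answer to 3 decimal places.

Frequencies: happy:2, house:2, although:1, grey:1, think:1, farmer:1, onto:1, come:1, king:1, count:1, key:1, evening:1, word:1, believe:1, hand:1, wind:1, moon:1
N = 19. Frequency spectrum: V_1=15, V_2=2
M₂ = 1²·15 + 2²·2 = 23
K = 10000 × (23 − 19) / 19² = 110.803

110.803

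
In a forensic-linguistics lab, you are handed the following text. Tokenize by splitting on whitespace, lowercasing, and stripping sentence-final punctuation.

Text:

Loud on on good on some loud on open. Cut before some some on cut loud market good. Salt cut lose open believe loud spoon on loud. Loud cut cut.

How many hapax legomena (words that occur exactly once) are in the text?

Frequencies: loud:6, on:6, cut:5, some:3, good:2, open:2, before:1, market:1, salt:1, lose:1, believe:1, spoon:1
Hapax (freq=1): before, believe, lose, market, salt, spoon

6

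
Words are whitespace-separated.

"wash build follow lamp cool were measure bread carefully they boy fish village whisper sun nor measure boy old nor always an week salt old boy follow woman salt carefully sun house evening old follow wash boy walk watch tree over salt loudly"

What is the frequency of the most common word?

4

Frequencies: boy:4, follow:3, old:3, salt:3, wash:2, measure:2, carefully:2, sun:2, nor:2, build:1, lamp:1, cool:1, were:1, bread:1, they:1, fish:1, village:1, whisper:1, always:1, an:1, … (9 more, each freq 1)
Most common: 'boy' with frequency 4.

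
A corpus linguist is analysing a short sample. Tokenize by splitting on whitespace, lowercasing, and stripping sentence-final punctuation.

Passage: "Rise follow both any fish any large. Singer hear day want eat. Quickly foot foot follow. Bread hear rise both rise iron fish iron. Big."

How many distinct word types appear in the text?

Distinct types: {any, big, both, bread, day, eat, fish, follow, foot, hear, iron, large, quickly, rise, singer, want}
V = 16

16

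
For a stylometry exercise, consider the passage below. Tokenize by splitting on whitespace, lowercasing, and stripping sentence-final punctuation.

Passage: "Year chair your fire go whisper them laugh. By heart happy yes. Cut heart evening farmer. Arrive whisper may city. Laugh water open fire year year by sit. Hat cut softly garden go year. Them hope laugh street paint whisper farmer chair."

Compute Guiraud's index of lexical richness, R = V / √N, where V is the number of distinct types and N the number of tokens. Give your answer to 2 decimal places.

N = 42, V = 27.
√N = 6.480741
R = 27 / 6.480741 = 4.17

4.17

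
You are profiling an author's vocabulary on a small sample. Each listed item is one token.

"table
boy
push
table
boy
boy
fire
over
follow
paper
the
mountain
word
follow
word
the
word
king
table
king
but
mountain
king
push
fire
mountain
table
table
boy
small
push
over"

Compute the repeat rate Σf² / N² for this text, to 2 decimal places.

0.09

Frequencies: table:5, boy:4, push:3, mountain:3, word:3, king:3, fire:2, over:2, follow:2, the:2, paper:1, but:1, small:1
Σf² = 96; N² = 1024
Repeat rate = 96 / 1024 = 0.09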